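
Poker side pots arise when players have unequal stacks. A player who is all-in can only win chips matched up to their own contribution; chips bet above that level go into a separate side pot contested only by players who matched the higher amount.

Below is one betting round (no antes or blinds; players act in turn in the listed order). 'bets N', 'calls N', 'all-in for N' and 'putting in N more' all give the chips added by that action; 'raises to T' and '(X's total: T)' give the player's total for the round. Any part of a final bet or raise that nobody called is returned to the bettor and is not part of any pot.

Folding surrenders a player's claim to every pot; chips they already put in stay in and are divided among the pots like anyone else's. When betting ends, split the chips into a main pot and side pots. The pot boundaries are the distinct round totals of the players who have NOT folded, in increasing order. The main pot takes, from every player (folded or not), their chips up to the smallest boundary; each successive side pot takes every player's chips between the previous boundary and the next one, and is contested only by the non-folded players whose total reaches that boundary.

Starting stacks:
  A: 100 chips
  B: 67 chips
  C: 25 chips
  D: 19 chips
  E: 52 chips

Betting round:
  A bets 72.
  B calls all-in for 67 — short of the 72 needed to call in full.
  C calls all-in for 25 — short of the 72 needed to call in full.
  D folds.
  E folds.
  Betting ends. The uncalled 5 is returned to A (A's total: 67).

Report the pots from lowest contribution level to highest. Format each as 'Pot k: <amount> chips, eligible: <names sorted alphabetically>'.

Contributions (after 5 returned to A): A=67, B=67, C=25
Folded: D, E
Pot levels (distinct totals of non-folded players): 25, 67
Layer 1-25: 25 each from A, B, C = 25*3 = 75 chips; eligible A, B, C
Layer 26-67: 42 each from A, B = 42*2 = 84 chips; eligible A, B

Pot 1: 75 chips, eligible: A, B, C
Pot 2: 84 chips, eligible: A, B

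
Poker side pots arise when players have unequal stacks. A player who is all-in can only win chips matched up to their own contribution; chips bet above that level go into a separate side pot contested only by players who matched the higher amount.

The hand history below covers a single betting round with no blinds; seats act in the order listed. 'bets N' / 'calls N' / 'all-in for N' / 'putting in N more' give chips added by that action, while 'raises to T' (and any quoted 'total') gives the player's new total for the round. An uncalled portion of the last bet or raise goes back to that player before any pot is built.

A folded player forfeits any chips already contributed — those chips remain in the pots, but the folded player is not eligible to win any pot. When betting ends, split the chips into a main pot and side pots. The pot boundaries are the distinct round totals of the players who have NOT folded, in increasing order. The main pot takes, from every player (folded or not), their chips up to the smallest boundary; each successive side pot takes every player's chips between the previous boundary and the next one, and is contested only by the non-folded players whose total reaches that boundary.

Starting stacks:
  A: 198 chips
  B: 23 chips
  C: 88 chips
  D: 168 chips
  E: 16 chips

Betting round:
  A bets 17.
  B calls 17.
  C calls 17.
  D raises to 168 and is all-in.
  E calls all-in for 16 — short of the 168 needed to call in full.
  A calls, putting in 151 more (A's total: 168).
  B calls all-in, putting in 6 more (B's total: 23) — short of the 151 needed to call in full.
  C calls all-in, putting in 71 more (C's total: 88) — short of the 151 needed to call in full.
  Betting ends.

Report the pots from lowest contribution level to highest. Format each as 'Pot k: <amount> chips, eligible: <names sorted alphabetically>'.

Contributions: A=168, B=23, C=88, D=168, E=16
Pot levels (distinct totals of non-folded players): 16, 23, 88, 168
Layer 1-16: 16 each from A, B, C, D, E = 16*5 = 80 chips; eligible A, B, C, D, E
Layer 17-23: 7 each from A, B, C, D = 7*4 = 28 chips; eligible A, B, C, D
Layer 24-88: 65 each from A, C, D = 65*3 = 195 chips; eligible A, C, D
Layer 89-168: 80 each from A, D = 80*2 = 160 chips; eligible A, D

Pot 1: 80 chips, eligible: A, B, C, D, E
Pot 2: 28 chips, eligible: A, B, C, D
Pot 3: 195 chips, eligible: A, C, D
Pot 4: 160 chips, eligible: A, D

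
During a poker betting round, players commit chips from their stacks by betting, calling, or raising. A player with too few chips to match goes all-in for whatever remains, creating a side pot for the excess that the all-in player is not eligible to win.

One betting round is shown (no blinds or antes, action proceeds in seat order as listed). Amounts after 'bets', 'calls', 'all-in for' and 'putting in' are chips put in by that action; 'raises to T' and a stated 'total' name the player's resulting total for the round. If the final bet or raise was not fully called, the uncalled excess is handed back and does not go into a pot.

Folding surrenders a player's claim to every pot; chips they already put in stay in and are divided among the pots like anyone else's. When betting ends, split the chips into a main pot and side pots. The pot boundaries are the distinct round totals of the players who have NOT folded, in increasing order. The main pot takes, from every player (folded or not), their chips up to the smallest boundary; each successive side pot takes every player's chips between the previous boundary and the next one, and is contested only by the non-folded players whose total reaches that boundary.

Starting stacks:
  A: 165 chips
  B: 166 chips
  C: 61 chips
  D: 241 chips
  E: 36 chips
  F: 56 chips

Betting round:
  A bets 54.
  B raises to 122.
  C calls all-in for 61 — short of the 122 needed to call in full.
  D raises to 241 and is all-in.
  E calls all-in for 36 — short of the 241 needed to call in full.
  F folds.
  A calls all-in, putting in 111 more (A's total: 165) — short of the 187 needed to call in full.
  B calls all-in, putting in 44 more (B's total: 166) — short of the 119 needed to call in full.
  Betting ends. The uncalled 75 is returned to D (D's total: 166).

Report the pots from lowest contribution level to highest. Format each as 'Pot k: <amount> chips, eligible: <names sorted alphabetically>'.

Pot 1: 180 chips, eligible: A, B, C, D, E
Pot 2: 100 chips, eligible: A, B, C, D
Pot 3: 312 chips, eligible: A, B, D
Pot 4: 2 chips, eligible: B, D

Derivation:
Contributions (after 75 returned to D): A=165, B=166, C=61, D=166, E=36
Folded: F
Pot levels (distinct totals of non-folded players): 36, 61, 165, 166
Layer 1-36: 36 each from A, B, C, D, E = 36*5 = 180 chips; eligible A, B, C, D, E
Layer 37-61: 25 each from A, B, C, D = 25*4 = 100 chips; eligible A, B, C, D
Layer 62-165: 104 each from A, B, D = 104*3 = 312 chips; eligible A, B, D
Layer 166-166: 1 each from B, D = 1*2 = 2 chips; eligible B, D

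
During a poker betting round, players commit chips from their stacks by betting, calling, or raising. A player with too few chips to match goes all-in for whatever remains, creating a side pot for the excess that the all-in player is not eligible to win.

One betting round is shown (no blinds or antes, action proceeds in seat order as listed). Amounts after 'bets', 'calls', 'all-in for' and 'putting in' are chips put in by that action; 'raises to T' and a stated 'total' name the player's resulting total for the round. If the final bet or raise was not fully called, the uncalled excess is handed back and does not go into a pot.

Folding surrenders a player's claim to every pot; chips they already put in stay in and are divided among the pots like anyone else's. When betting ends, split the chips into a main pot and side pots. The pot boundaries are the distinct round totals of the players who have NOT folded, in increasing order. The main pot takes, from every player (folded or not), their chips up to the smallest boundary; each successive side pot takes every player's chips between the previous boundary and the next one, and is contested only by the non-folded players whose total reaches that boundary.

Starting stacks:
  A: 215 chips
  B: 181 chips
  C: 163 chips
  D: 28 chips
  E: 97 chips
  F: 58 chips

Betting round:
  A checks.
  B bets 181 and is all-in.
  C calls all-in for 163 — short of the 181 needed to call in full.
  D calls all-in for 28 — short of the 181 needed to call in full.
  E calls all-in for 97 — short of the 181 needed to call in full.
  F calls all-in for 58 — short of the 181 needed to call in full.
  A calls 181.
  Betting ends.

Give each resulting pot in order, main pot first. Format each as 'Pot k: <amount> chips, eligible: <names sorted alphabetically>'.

Pot 1: 168 chips, eligible: A, B, C, D, E, F
Pot 2: 150 chips, eligible: A, B, C, E, F
Pot 3: 156 chips, eligible: A, B, C, E
Pot 4: 198 chips, eligible: A, B, C
Pot 5: 36 chips, eligible: A, B

Derivation:
Contributions: A=181, B=181, C=163, D=28, E=97, F=58
Pot levels (distinct totals of non-folded players): 28, 58, 97, 163, 181
Layer 1-28: 28 each from A, B, C, D, E, F = 28*6 = 168 chips; eligible A, B, C, D, E, F
Layer 29-58: 30 each from A, B, C, E, F = 30*5 = 150 chips; eligible A, B, C, E, F
Layer 59-97: 39 each from A, B, C, E = 39*4 = 156 chips; eligible A, B, C, E
Layer 98-163: 66 each from A, B, C = 66*3 = 198 chips; eligible A, B, C
Layer 164-181: 18 each from A, B = 18*2 = 36 chips; eligible A, B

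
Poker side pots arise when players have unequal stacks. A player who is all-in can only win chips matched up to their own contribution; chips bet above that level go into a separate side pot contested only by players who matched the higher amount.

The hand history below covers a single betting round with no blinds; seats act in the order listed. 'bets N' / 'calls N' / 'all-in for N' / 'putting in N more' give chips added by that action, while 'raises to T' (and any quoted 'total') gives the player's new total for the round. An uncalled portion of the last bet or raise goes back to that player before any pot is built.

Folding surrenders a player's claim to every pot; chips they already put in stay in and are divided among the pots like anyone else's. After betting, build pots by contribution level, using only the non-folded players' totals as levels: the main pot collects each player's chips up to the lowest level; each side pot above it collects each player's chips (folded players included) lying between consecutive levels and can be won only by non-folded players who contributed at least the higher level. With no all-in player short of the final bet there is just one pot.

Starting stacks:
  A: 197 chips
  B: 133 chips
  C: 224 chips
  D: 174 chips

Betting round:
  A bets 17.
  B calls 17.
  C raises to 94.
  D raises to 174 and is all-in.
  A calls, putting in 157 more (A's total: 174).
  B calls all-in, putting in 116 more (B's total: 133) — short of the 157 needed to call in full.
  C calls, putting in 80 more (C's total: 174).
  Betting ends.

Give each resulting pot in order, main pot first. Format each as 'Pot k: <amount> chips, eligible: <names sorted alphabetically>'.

Pot 1: 532 chips, eligible: A, B, C, D
Pot 2: 123 chips, eligible: A, C, D

Derivation:
Contributions: A=174, B=133, C=174, D=174
Pot levels (distinct totals of non-folded players): 133, 174
Layer 1-133: 133 each from A, B, C, D = 133*4 = 532 chips; eligible A, B, C, D
Layer 134-174: 41 each from A, C, D = 41*3 = 123 chips; eligible A, C, D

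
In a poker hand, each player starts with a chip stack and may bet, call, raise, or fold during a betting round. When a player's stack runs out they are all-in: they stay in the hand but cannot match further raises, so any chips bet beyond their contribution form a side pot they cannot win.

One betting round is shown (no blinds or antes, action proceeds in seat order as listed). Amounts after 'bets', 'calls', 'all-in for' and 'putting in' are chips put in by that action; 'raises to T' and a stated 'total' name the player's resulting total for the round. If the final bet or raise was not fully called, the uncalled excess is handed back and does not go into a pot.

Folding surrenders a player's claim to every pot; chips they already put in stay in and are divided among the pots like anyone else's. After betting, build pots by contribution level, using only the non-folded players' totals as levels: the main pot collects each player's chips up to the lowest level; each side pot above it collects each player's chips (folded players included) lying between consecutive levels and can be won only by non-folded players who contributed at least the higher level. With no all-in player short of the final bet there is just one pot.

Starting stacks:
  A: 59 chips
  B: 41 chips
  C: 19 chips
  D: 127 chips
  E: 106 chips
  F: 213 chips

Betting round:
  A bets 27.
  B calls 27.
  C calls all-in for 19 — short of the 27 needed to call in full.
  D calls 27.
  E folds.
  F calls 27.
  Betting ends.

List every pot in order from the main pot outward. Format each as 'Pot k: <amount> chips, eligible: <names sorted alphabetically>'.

Contributions: A=27, B=27, C=19, D=27, F=27
Folded: E
Pot levels (distinct totals of non-folded players): 19, 27
Layer 1-19: 19 each from A, B, C, D, F = 19*5 = 95 chips; eligible A, B, C, D, F
Layer 20-27: 8 each from A, B, D, F = 8*4 = 32 chips; eligible A, B, D, F

Pot 1: 95 chips, eligible: A, B, C, D, F
Pot 2: 32 chips, eligible: A, B, D, F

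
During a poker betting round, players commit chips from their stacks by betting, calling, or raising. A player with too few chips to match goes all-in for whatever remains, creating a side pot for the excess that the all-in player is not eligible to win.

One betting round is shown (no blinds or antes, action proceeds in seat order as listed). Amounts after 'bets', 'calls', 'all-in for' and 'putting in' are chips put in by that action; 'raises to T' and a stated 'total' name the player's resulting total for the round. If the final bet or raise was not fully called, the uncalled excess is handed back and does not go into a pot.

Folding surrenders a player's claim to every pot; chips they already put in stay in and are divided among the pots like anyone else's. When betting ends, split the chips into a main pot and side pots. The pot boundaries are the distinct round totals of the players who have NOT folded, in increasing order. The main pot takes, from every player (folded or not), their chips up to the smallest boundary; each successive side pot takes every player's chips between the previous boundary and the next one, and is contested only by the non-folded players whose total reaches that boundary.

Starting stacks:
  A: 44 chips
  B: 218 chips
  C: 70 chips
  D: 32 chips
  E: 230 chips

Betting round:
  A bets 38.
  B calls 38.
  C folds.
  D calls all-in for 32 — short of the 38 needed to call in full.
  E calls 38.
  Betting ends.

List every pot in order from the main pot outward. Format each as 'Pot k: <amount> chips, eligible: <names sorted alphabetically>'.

Pot 1: 128 chips, eligible: A, B, D, E
Pot 2: 18 chips, eligible: A, B, E

Derivation:
Contributions: A=38, B=38, D=32, E=38
Folded: C
Pot levels (distinct totals of non-folded players): 32, 38
Layer 1-32: 32 each from A, B, D, E = 32*4 = 128 chips; eligible A, B, D, E
Layer 33-38: 6 each from A, B, E = 6*3 = 18 chips; eligible A, B, E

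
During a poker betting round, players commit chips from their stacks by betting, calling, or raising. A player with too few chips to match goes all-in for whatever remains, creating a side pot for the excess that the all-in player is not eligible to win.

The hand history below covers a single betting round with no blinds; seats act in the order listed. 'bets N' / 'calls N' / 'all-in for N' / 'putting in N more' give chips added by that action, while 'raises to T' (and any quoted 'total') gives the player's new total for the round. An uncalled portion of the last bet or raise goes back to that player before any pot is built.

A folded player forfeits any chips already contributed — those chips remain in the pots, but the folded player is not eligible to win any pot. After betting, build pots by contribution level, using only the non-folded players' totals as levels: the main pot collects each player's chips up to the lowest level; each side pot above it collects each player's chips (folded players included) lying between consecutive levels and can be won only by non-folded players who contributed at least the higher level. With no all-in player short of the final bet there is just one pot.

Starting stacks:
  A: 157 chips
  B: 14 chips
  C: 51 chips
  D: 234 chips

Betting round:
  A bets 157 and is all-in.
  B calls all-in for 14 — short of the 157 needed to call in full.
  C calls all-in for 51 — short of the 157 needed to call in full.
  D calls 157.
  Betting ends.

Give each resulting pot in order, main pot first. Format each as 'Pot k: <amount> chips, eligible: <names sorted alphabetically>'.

Pot 1: 56 chips, eligible: A, B, C, D
Pot 2: 111 chips, eligible: A, C, D
Pot 3: 212 chips, eligible: A, D

Derivation:
Contributions: A=157, B=14, C=51, D=157
Pot levels (distinct totals of non-folded players): 14, 51, 157
Layer 1-14: 14 each from A, B, C, D = 14*4 = 56 chips; eligible A, B, C, D
Layer 15-51: 37 each from A, C, D = 37*3 = 111 chips; eligible A, C, D
Layer 52-157: 106 each from A, D = 106*2 = 212 chips; eligible A, D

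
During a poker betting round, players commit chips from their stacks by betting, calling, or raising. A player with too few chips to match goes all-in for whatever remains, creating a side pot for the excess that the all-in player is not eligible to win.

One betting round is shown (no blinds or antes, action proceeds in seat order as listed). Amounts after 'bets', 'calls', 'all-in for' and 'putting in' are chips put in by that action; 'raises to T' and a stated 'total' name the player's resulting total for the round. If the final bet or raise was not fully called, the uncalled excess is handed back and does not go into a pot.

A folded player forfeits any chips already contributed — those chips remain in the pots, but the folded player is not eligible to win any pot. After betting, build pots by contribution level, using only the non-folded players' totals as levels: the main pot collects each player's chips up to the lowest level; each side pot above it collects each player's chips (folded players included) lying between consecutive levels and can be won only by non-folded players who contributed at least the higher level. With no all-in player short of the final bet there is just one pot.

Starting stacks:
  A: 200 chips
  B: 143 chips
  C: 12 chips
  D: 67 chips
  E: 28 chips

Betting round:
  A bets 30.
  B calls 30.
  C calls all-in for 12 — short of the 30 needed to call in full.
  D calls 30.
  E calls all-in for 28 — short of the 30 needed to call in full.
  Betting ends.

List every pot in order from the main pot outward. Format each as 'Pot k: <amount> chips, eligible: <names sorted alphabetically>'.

Pot 1: 60 chips, eligible: A, B, C, D, E
Pot 2: 64 chips, eligible: A, B, D, E
Pot 3: 6 chips, eligible: A, B, D

Derivation:
Contributions: A=30, B=30, C=12, D=30, E=28
Pot levels (distinct totals of non-folded players): 12, 28, 30
Layer 1-12: 12 each from A, B, C, D, E = 12*5 = 60 chips; eligible A, B, C, D, E
Layer 13-28: 16 each from A, B, D, E = 16*4 = 64 chips; eligible A, B, D, E
Layer 29-30: 2 each from A, B, D = 2*3 = 6 chips; eligible A, B, D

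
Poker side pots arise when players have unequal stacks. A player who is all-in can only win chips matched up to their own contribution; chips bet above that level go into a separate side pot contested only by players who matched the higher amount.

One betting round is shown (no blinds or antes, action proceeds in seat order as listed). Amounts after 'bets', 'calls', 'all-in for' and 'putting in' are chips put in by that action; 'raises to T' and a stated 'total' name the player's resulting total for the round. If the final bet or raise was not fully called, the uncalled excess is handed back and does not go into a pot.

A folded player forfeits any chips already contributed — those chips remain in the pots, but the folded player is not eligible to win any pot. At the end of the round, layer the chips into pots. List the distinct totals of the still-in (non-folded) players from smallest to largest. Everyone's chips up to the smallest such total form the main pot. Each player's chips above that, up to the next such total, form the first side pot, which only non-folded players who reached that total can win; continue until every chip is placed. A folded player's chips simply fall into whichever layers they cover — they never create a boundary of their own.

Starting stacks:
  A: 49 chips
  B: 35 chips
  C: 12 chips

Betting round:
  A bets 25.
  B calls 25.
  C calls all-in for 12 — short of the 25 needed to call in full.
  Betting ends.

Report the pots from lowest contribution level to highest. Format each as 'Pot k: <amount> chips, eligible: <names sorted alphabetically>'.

Pot 1: 36 chips, eligible: A, B, C
Pot 2: 26 chips, eligible: A, B

Derivation:
Contributions: A=25, B=25, C=12
Pot levels (distinct totals of non-folded players): 12, 25
Layer 1-12: 12 each from A, B, C = 12*3 = 36 chips; eligible A, B, C
Layer 13-25: 13 each from A, B = 13*2 = 26 chips; eligible A, B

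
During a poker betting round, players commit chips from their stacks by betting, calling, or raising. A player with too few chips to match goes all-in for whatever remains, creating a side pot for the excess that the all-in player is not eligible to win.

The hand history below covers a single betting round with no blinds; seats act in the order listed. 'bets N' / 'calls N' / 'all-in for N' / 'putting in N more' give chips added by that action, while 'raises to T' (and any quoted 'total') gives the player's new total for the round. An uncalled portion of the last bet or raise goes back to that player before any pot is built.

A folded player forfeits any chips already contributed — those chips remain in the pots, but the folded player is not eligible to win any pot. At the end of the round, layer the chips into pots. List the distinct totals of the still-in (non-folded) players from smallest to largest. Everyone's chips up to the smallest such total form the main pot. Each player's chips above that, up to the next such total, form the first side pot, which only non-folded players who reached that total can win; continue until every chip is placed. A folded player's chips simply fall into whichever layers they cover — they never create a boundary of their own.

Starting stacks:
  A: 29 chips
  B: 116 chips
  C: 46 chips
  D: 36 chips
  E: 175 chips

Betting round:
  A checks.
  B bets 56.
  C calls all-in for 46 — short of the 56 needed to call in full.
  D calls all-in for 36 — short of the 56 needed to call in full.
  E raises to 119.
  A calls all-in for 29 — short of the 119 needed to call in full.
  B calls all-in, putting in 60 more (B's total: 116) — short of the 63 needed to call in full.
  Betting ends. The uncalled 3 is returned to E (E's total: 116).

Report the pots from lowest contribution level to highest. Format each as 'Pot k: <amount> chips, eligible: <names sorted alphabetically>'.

Pot 1: 145 chips, eligible: A, B, C, D, E
Pot 2: 28 chips, eligible: B, C, D, E
Pot 3: 30 chips, eligible: B, C, E
Pot 4: 140 chips, eligible: B, E

Derivation:
Contributions (after 3 returned to E): A=29, B=116, C=46, D=36, E=116
Pot levels (distinct totals of non-folded players): 29, 36, 46, 116
Layer 1-29: 29 each from A, B, C, D, E = 29*5 = 145 chips; eligible A, B, C, D, E
Layer 30-36: 7 each from B, C, D, E = 7*4 = 28 chips; eligible B, C, D, E
Layer 37-46: 10 each from B, C, E = 10*3 = 30 chips; eligible B, C, E
Layer 47-116: 70 each from B, E = 70*2 = 140 chips; eligible B, E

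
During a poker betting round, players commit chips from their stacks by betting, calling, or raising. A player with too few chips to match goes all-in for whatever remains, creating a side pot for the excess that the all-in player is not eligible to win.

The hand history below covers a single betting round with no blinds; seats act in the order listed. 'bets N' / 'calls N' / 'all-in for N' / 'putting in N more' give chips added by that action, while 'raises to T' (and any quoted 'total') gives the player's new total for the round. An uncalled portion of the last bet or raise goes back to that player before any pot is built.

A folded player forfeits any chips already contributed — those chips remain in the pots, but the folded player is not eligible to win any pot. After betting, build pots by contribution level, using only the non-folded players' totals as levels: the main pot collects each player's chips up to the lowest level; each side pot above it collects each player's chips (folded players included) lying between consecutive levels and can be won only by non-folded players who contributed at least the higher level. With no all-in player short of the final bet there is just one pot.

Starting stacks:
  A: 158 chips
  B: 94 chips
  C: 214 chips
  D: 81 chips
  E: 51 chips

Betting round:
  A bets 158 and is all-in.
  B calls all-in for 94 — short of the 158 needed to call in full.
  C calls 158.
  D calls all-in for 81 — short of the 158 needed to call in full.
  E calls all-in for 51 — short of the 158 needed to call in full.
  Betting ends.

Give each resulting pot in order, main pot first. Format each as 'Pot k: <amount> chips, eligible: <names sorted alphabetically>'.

Contributions: A=158, B=94, C=158, D=81, E=51
Pot levels (distinct totals of non-folded players): 51, 81, 94, 158
Layer 1-51: 51 each from A, B, C, D, E = 51*5 = 255 chips; eligible A, B, C, D, E
Layer 52-81: 30 each from A, B, C, D = 30*4 = 120 chips; eligible A, B, C, D
Layer 82-94: 13 each from A, B, C = 13*3 = 39 chips; eligible A, B, C
Layer 95-158: 64 each from A, C = 64*2 = 128 chips; eligible A, C

Pot 1: 255 chips, eligible: A, B, C, D, E
Pot 2: 120 chips, eligible: A, B, C, D
Pot 3: 39 chips, eligible: A, B, C
Pot 4: 128 chips, eligible: A, C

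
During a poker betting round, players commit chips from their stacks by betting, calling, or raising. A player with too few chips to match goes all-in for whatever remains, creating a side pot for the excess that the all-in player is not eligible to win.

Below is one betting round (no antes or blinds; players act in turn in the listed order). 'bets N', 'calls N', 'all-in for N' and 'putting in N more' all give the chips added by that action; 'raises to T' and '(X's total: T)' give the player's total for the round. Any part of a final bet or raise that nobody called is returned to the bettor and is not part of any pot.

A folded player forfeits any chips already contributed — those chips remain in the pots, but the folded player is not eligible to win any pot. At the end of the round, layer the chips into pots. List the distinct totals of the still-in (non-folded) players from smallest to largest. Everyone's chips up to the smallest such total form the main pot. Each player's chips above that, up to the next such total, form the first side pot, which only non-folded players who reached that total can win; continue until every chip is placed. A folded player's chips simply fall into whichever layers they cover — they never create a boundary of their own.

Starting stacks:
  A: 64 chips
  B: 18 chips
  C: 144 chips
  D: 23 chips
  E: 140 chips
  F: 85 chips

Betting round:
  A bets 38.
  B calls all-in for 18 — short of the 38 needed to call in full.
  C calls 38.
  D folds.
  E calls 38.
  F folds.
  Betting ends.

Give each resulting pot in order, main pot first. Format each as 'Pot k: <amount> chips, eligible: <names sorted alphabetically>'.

Pot 1: 72 chips, eligible: A, B, C, E
Pot 2: 60 chips, eligible: A, C, E

Derivation:
Contributions: A=38, B=18, C=38, E=38
Folded: D, F
Pot levels (distinct totals of non-folded players): 18, 38
Layer 1-18: 18 each from A, B, C, E = 18*4 = 72 chips; eligible A, B, C, E
Layer 19-38: 20 each from A, C, E = 20*3 = 60 chips; eligible A, C, E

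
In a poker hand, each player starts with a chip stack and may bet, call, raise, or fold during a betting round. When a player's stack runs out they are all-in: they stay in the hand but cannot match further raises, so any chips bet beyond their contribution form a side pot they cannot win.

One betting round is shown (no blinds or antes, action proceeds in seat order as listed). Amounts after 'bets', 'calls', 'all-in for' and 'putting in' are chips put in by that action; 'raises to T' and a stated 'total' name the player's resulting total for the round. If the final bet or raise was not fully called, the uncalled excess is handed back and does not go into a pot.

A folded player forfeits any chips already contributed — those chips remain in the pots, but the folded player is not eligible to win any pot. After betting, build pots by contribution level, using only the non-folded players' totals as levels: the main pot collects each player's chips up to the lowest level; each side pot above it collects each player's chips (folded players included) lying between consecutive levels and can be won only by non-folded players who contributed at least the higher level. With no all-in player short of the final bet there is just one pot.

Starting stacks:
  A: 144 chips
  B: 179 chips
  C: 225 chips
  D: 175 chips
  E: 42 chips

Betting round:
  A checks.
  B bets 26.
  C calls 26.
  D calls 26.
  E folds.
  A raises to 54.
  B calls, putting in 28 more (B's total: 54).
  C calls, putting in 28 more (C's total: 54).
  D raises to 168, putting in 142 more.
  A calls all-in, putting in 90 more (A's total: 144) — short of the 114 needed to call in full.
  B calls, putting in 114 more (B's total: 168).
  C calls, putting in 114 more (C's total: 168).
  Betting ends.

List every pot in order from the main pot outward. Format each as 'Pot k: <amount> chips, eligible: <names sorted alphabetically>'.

Contributions: A=144, B=168, C=168, D=168
Folded: E
Pot levels (distinct totals of non-folded players): 144, 168
Layer 1-144: 144 each from A, B, C, D = 144*4 = 576 chips; eligible A, B, C, D
Layer 145-168: 24 each from B, C, D = 24*3 = 72 chips; eligible B, C, D

Pot 1: 576 chips, eligible: A, B, C, D
Pot 2: 72 chips, eligible: B, C, D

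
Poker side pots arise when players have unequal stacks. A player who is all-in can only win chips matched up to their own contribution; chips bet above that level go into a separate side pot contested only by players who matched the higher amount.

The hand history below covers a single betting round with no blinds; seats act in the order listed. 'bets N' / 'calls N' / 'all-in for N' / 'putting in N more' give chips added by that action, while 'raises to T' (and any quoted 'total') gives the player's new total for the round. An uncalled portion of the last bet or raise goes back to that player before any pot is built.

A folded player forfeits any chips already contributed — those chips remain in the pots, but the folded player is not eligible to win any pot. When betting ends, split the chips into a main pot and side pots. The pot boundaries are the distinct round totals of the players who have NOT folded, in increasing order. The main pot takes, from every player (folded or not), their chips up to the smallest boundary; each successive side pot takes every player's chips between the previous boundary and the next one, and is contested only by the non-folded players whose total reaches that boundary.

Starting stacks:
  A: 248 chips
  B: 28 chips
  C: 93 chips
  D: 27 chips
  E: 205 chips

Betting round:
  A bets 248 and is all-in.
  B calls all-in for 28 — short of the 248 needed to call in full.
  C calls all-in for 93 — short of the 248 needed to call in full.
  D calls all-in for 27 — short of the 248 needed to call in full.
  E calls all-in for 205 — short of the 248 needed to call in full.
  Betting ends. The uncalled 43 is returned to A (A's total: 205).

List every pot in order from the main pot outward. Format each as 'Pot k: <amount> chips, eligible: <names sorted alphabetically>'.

Pot 1: 135 chips, eligible: A, B, C, D, E
Pot 2: 4 chips, eligible: A, B, C, E
Pot 3: 195 chips, eligible: A, C, E
Pot 4: 224 chips, eligible: A, E

Derivation:
Contributions (after 43 returned to A): A=205, B=28, C=93, D=27, E=205
Pot levels (distinct totals of non-folded players): 27, 28, 93, 205
Layer 1-27: 27 each from A, B, C, D, E = 27*5 = 135 chips; eligible A, B, C, D, E
Layer 28-28: 1 each from A, B, C, E = 1*4 = 4 chips; eligible A, B, C, E
Layer 29-93: 65 each from A, C, E = 65*3 = 195 chips; eligible A, C, E
Layer 94-205: 112 each from A, E = 112*2 = 224 chips; eligible A, E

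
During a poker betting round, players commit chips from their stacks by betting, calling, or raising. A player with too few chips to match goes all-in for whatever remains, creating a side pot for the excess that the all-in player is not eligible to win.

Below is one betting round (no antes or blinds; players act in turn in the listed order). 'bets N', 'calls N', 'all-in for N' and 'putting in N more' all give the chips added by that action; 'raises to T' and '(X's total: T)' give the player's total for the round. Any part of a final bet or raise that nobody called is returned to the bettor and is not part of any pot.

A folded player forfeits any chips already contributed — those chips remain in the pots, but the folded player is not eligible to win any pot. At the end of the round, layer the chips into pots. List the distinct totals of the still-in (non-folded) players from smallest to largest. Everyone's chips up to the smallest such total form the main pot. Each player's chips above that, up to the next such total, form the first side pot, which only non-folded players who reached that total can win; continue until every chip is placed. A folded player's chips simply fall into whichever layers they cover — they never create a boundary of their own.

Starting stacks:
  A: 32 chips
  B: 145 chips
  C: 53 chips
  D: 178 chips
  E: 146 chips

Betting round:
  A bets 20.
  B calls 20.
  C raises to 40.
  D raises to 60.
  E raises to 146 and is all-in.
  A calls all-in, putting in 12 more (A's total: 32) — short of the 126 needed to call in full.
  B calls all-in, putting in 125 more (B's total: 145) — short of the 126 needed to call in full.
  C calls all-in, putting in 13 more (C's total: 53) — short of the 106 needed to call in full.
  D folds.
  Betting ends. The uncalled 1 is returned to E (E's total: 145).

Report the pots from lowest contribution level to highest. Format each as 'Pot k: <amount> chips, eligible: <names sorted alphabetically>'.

Contributions (after 1 returned to E): A=32, B=145, C=53, D=60, E=145
Folded: D
Pot levels (distinct totals of non-folded players): 32, 53, 145
Layer 1-32: 32 each from A, B, C, D, E = 32*5 = 160 chips; eligible A, B, C, E
Layer 33-53: 21 each from B, C, D, E = 21*4 = 84 chips; eligible B, C, E
Layer 54-145: B 92 + D 7 + E 92 = 191 chips; eligible B, E

Pot 1: 160 chips, eligible: A, B, C, E
Pot 2: 84 chips, eligible: B, C, E
Pot 3: 191 chips, eligible: B, E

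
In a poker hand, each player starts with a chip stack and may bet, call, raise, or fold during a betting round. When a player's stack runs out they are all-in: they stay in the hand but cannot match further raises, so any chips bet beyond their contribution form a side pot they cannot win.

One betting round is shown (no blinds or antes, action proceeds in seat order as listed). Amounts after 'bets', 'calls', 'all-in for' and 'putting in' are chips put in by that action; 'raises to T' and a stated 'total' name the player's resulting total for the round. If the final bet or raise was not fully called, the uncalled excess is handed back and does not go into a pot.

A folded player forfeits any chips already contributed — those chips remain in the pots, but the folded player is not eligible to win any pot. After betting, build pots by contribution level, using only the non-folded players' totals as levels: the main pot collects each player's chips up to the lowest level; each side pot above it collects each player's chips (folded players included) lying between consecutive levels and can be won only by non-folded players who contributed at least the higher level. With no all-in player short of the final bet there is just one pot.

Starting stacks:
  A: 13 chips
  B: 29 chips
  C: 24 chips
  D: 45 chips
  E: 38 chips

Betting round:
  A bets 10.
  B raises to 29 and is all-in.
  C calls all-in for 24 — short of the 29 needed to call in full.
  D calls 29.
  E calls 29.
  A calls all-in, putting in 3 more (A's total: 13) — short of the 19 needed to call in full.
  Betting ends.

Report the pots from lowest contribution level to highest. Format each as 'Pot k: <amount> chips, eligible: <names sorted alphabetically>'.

Contributions: A=13, B=29, C=24, D=29, E=29
Pot levels (distinct totals of non-folded players): 13, 24, 29
Layer 1-13: 13 each from A, B, C, D, E = 13*5 = 65 chips; eligible A, B, C, D, E
Layer 14-24: 11 each from B, C, D, E = 11*4 = 44 chips; eligible B, C, D, E
Layer 25-29: 5 each from B, D, E = 5*3 = 15 chips; eligible B, D, E

Pot 1: 65 chips, eligible: A, B, C, D, E
Pot 2: 44 chips, eligible: B, C, D, E
Pot 3: 15 chips, eligible: B, D, E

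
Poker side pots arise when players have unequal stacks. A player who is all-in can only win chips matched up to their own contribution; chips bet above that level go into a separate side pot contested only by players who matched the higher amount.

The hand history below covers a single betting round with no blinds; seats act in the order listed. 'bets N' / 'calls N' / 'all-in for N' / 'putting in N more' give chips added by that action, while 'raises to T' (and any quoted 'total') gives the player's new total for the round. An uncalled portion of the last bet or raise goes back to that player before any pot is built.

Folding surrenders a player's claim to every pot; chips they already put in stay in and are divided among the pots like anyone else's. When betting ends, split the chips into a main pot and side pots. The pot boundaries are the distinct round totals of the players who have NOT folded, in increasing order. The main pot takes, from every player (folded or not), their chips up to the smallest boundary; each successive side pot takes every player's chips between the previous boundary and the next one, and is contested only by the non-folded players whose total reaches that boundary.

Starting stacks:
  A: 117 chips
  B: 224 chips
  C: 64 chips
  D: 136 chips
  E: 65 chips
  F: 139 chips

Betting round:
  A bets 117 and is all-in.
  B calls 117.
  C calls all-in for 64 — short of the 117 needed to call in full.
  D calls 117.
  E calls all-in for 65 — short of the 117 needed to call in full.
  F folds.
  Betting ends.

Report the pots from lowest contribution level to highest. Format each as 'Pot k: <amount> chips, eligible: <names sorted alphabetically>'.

Pot 1: 320 chips, eligible: A, B, C, D, E
Pot 2: 4 chips, eligible: A, B, D, E
Pot 3: 156 chips, eligible: A, B, D

Derivation:
Contributions: A=117, B=117, C=64, D=117, E=65
Folded: F
Pot levels (distinct totals of non-folded players): 64, 65, 117
Layer 1-64: 64 each from A, B, C, D, E = 64*5 = 320 chips; eligible A, B, C, D, E
Layer 65-65: 1 each from A, B, D, E = 1*4 = 4 chips; eligible A, B, D, E
Layer 66-117: 52 each from A, B, D = 52*3 = 156 chips; eligible A, B, D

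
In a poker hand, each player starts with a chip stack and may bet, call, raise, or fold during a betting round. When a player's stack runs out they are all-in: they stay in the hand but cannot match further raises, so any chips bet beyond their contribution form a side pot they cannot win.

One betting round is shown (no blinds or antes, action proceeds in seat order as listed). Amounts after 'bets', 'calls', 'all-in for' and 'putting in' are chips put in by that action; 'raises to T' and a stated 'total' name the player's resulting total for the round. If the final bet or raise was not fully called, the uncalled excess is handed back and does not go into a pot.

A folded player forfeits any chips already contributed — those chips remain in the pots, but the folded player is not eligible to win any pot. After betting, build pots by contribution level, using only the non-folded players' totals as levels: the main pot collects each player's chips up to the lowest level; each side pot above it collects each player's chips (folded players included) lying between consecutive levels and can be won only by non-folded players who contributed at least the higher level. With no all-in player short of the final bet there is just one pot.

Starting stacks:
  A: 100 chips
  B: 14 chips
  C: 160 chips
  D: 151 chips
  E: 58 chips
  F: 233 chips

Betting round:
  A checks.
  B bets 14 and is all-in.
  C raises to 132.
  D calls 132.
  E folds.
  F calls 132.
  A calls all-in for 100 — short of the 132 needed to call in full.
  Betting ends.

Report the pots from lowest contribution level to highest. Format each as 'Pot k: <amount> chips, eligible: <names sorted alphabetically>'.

Contributions: A=100, B=14, C=132, D=132, F=132
Folded: E
Pot levels (distinct totals of non-folded players): 14, 100, 132
Layer 1-14: 14 each from A, B, C, D, F = 14*5 = 70 chips; eligible A, B, C, D, F
Layer 15-100: 86 each from A, C, D, F = 86*4 = 344 chips; eligible A, C, D, F
Layer 101-132: 32 each from C, D, F = 32*3 = 96 chips; eligible C, D, F

Pot 1: 70 chips, eligible: A, B, C, D, F
Pot 2: 344 chips, eligible: A, C, D, F
Pot 3: 96 chips, eligible: C, D, F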